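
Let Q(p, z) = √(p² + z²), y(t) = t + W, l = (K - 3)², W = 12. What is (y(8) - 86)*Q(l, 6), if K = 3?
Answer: -396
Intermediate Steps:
l = 0 (l = (3 - 3)² = 0² = 0)
y(t) = 12 + t (y(t) = t + 12 = 12 + t)
(y(8) - 86)*Q(l, 6) = ((12 + 8) - 86)*√(0² + 6²) = (20 - 86)*√(0 + 36) = -66*√36 = -66*6 = -396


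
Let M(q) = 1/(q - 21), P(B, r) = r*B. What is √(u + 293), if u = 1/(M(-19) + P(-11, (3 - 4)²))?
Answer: √129173/21 ≈ 17.115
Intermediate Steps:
P(B, r) = B*r
M(q) = 1/(-21 + q)
u = -40/441 (u = 1/(1/(-21 - 19) - 11*(3 - 4)²) = 1/(1/(-40) - 11*(-1)²) = 1/(-1/40 - 11*1) = 1/(-1/40 - 11) = 1/(-441/40) = -40/441 ≈ -0.090703)
√(u + 293) = √(-40/441 + 293) = √(129173/441) = √129173/21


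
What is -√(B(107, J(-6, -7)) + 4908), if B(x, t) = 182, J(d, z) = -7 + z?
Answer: -√5090 ≈ -71.344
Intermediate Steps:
-√(B(107, J(-6, -7)) + 4908) = -√(182 + 4908) = -√5090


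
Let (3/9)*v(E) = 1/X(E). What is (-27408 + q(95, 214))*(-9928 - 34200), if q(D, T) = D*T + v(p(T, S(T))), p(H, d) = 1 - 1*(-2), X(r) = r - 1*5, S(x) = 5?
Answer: 312404176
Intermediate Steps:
X(r) = -5 + r (X(r) = r - 5 = -5 + r)
p(H, d) = 3 (p(H, d) = 1 + 2 = 3)
v(E) = 3/(-5 + E)
q(D, T) = -3/2 + D*T (q(D, T) = D*T + 3/(-5 + 3) = D*T + 3/(-2) = D*T + 3*(-½) = D*T - 3/2 = -3/2 + D*T)
(-27408 + q(95, 214))*(-9928 - 34200) = (-27408 + (-3/2 + 95*214))*(-9928 - 34200) = (-27408 + (-3/2 + 20330))*(-44128) = (-27408 + 40657/2)*(-44128) = -14159/2*(-44128) = 312404176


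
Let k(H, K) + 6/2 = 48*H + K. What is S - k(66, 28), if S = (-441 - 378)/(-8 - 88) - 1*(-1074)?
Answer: -67535/32 ≈ -2110.5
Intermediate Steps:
k(H, K) = -3 + K + 48*H (k(H, K) = -3 + (48*H + K) = -3 + (K + 48*H) = -3 + K + 48*H)
S = 34641/32 (S = -819/(-96) + 1074 = -819*(-1/96) + 1074 = 273/32 + 1074 = 34641/32 ≈ 1082.5)
S - k(66, 28) = 34641/32 - (-3 + 28 + 48*66) = 34641/32 - (-3 + 28 + 3168) = 34641/32 - 1*3193 = 34641/32 - 3193 = -67535/32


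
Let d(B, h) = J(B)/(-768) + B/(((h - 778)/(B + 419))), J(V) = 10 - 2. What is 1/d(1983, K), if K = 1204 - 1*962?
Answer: -6432/57158059 ≈ -0.00011253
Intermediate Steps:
J(V) = 8
K = 242 (K = 1204 - 962 = 242)
d(B, h) = -1/96 + B*(419 + B)/(-778 + h) (d(B, h) = 8/(-768) + B/(((h - 778)/(B + 419))) = 8*(-1/768) + B/(((-778 + h)/(419 + B))) = -1/96 + B/(((-778 + h)/(419 + B))) = -1/96 + B*((419 + B)/(-778 + h)) = -1/96 + B*(419 + B)/(-778 + h))
1/d(1983, K) = 1/((778 - 1*242 + 96*1983² + 40224*1983)/(96*(-778 + 242))) = 1/((1/96)*(778 - 242 + 96*3932289 + 79764192)/(-536)) = 1/((1/96)*(-1/536)*(778 - 242 + 377499744 + 79764192)) = 1/((1/96)*(-1/536)*457264472) = 1/(-57158059/6432) = -6432/57158059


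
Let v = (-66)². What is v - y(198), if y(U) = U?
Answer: 4158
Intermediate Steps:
v = 4356
v - y(198) = 4356 - 1*198 = 4356 - 198 = 4158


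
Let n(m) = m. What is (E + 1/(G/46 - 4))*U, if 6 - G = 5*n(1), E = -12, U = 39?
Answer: -29146/61 ≈ -477.80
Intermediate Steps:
G = 1 (G = 6 - 5 = 1)
(E + 1/(G/46 - 4))*U = (-12 + 1/(1/46 - 4))*39 = (-12 + 1/(-183/46))*39 = (-12 - 46/183)*39 = -2242/183*39 = -29146/61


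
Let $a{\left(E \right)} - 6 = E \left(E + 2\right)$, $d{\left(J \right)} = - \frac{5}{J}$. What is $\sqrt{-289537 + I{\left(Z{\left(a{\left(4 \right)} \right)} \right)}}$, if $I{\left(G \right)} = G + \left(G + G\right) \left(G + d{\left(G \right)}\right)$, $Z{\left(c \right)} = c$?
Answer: $19 i \sqrt{797} \approx 536.39 i$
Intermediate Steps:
$a{\left(E \right)} = 6 + E \left(2 + E\right)$ ($a{\left(E \right)} = 6 + E \left(E + 2\right) = 6 + E \left(2 + E\right)$)
$I{\left(G \right)} = G + 2 G \left(G - \frac{5}{G}\right)$ ($I{\left(G \right)} = G + \left(G + G\right) \left(G - \frac{5}{G}\right) = G + 2 G \left(G - \frac{5}{G}\right)$)
$\sqrt{-289537 + I{\left(Z{\left(a{\left(4 \right)} \right)} \right)}} = \sqrt{-289537 - \left(10 - \left(6 + 4^{2} + 2 \cdot 4\right) \left(1 + 2 \left(6 + 4^{2} + 2 \cdot 4\right)\right)\right)} = \sqrt{-289537 - \left(10 - \left(6 + 16 + 8\right) \left(1 + 2 \left(6 + 16 + 8\right)\right)\right)} = \sqrt{-289537 - \left(10 - 30 \left(1 + 2 \cdot 30\right)\right)} = \sqrt{-289537 - \left(10 - 30 \left(1 + 60\right)\right)} = \sqrt{-289537 + \left(-10 + 30 \cdot 61\right)} = \sqrt{-289537 + \left(-10 + 1830\right)} = \sqrt{-289537 + 1820} = \sqrt{-287717} = 19 i \sqrt{797}$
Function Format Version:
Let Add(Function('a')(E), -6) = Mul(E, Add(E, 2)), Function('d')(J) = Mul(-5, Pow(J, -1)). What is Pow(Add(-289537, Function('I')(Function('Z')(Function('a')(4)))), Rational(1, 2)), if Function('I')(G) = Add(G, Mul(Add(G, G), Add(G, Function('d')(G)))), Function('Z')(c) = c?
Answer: Mul(19, I, Pow(797, Rational(1, 2))) ≈ Mul(536.39, I)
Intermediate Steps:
Function('a')(E) = Add(6, Mul(E, Add(2, E))) (Function('a')(E) = Add(6, Mul(E, Add(E, 2))) = Add(6, Mul(E, Add(2, E))))
Function('I')(G) = Add(G, Mul(2, G, Add(G, Mul(-5, Pow(G, -1))))) (Function('I')(G) = Add(G, Mul(Add(G, G), Add(G, Mul(-5, Pow(G, -1))))) = Add(G, Mul(Mul(2, G), Add(G, Mul(-5, Pow(G, -1))))) = Add(G, Mul(2, G, Add(G, Mul(-5, Pow(G, -1))))))
Pow(Add(-289537, Function('I')(Function('Z')(Function('a')(4)))), Rational(1, 2)) = Pow(Add(-289537, Add(-10, Mul(Add(6, Pow(4, 2), Mul(2, 4)), Add(1, Mul(2, Add(6, Pow(4, 2), Mul(2, 4))))))), Rational(1, 2)) = Pow(Add(-289537, Add(-10, Mul(Add(6, 16, 8), Add(1, Mul(2, Add(6, 16, 8)))))), Rational(1, 2)) = Pow(Add(-289537, Add(-10, Mul(30, Add(1, Mul(2, 30))))), Rational(1, 2)) = Pow(Add(-289537, Add(-10, Mul(30, Add(1, 60)))), Rational(1, 2)) = Pow(Add(-289537, Add(-10, Mul(30, 61))), Rational(1, 2)) = Pow(Add(-289537, Add(-10, 1830)), Rational(1, 2)) = Pow(Add(-289537, 1820), Rational(1, 2)) = Pow(-287717, Rational(1, 2)) = Mul(19, I, Pow(797, Rational(1, 2)))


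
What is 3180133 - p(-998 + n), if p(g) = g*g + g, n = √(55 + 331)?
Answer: 2184741 + 1995*√386 ≈ 2.2239e+6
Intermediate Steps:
n = √386 ≈ 19.647
p(g) = g + g² (p(g) = g² + g = g + g²)
3180133 - p(-998 + n) = 3180133 - (-998 + √386)*(1 + (-998 + √386)) = 3180133 - (-998 + √386)*(-997 + √386)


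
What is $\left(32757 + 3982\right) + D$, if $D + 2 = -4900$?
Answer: $31837$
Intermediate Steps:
$D = -4902$ ($D = -2 - 4900 = -4902$)
$\left(32757 + 3982\right) + D = \left(32757 + 3982\right) - 4902 = 36739 - 4902 = 31837$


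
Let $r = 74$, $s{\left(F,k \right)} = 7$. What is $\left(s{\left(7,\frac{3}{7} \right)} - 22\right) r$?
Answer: $-1110$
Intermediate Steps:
$\left(s{\left(7,\frac{3}{7} \right)} - 22\right) r = \left(7 - 22\right) 74 = \left(-15\right) 74 = -1110$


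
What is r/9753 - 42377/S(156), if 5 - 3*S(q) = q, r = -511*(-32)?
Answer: 1242377795/1472703 ≈ 843.60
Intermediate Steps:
r = 16352
S(q) = 5/3 - q/3
r/9753 - 42377/S(156) = 16352/9753 - 42377/(5/3 - 1/3*156) = 16352*(1/9753) - 42377/(5/3 - 52) = 16352/9753 - 42377/(-151/3) = 16352/9753 - 42377*(-3/151) = 16352/9753 + 127131/151 = 1242377795/1472703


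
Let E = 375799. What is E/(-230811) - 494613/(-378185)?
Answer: -27959423672/87289258035 ≈ -0.32031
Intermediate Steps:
E/(-230811) - 494613/(-378185) = 375799/(-230811) - 494613/(-378185) = 375799*(-1/230811) - 494613*(-1/378185) = -375799/230811 + 494613/378185 = -27959423672/87289258035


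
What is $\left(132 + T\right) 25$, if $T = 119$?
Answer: $6275$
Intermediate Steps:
$\left(132 + T\right) 25 = \left(132 + 119\right) 25 = 251 \cdot 25 = 6275$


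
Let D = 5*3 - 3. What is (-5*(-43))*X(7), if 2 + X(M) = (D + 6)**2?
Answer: 69230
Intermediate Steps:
D = 12 (D = 15 - 3 = 12)
X(M) = 322 (X(M) = -2 + (12 + 6)**2 = -2 + 18**2 = -2 + 324 = 322)
(-5*(-43))*X(7) = -5*(-43)*322 = 215*322 = 69230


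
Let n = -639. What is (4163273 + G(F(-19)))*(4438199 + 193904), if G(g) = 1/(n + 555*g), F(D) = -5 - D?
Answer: 137519262401723692/7131 ≈ 1.9285e+13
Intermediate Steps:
G(g) = 1/(-639 + 555*g)
(4163273 + G(F(-19)))*(4438199 + 193904) = (4163273 + 1/(3*(-213 + 185*(-5 - 1*(-19)))))*(4438199 + 193904) = (4163273 + 1/(3*(-213 + 185*(-5 + 19))))*4632103 = (4163273 + 1/(3*(-213 + 185*14)))*4632103 = (4163273 + 1/(3*(-213 + 2590)))*4632103 = (4163273 + (⅓)/2377)*4632103 = (4163273 + (⅓)*(1/2377))*4632103 = (4163273 + 1/7131)*4632103 = (29688299764/7131)*4632103 = 137519262401723692/7131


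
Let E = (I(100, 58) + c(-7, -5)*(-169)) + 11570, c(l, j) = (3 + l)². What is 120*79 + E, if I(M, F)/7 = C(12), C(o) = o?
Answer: 18430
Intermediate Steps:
I(M, F) = 84 (I(M, F) = 7*12 = 84)
E = 8950 (E = (84 + (3 - 7)²*(-169)) + 11570 = (84 + (-4)²*(-169)) + 11570 = (84 + 16*(-169)) + 11570 = (84 - 2704) + 11570 = -2620 + 11570 = 8950)
120*79 + E = 120*79 + 8950 = 9480 + 8950 = 18430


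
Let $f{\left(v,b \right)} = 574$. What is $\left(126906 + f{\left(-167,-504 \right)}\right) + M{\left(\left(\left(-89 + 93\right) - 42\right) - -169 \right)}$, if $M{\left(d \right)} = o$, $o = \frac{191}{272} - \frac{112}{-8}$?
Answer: $\frac{34678559}{272} \approx 1.2749 \cdot 10^{5}$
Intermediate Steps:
$o = \frac{3999}{272}$ ($o = 191 \cdot \frac{1}{272} - -14 = \frac{191}{272} + 14 = \frac{3999}{272} \approx 14.702$)
$M{\left(d \right)} = \frac{3999}{272}$
$\left(126906 + f{\left(-167,-504 \right)}\right) + M{\left(\left(\left(-89 + 93\right) - 42\right) - -169 \right)} = \left(126906 + 574\right) + \frac{3999}{272} = 127480 + \frac{3999}{272} = \frac{34678559}{272}$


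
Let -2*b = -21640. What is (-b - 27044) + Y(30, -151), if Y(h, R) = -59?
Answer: -37923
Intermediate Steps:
b = 10820 (b = -½*(-21640) = 10820)
(-b - 27044) + Y(30, -151) = (-1*10820 - 27044) - 59 = (-10820 - 27044) - 59 = -37864 - 59 = -37923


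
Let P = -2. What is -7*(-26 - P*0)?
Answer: 182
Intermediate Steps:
-7*(-26 - P*0) = -7*(-26 - 1*(-2)*0) = -7*(-26 + 2*0) = -7*(-26 + 0) = -7*(-26) = 182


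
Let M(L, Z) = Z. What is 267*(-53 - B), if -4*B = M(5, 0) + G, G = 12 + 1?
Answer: -53133/4 ≈ -13283.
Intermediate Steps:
G = 13
B = -13/4 (B = -(0 + 13)/4 = -¼*13 = -13/4 ≈ -3.2500)
267*(-53 - B) = 267*(-53 - 1*(-13/4)) = 267*(-53 + 13/4) = 267*(-199/4) = -53133/4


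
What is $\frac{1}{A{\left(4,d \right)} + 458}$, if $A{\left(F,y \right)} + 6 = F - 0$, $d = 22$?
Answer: $\frac{1}{456} \approx 0.002193$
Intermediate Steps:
$A{\left(F,y \right)} = -6 + F$ ($A{\left(F,y \right)} = -6 + \left(F - 0\right) = -6 + \left(F + 0\right) = -6 + F$)
$\frac{1}{A{\left(4,d \right)} + 458} = \frac{1}{\left(-6 + 4\right) + 458} = \frac{1}{-2 + 458} = \frac{1}{456}$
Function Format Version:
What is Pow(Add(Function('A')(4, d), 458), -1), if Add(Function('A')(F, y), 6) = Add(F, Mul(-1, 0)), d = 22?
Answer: Rational(1, 456) ≈ 0.0021930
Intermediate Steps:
Function('A')(F, y) = Add(-6, F) (Function('A')(F, y) = Add(-6, Add(F, Mul(-1, 0))) = Add(-6, Add(F, 0)) = Add(-6, F))
Pow(Add(Function('A')(4, d), 458), -1) = Pow(Add(Add(-6, 4), 458), -1) = Pow(Add(-2, 458), -1) = Pow(456, -1) = Rational(1, 456)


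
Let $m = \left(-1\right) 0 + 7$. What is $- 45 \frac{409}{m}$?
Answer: $- \frac{18405}{7} \approx -2629.3$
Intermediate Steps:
$m = 7$ ($m = 0 + 7 = 7$)
$- 45 \frac{409}{m} = - 45 \cdot \frac{409}{7} = - 45 \cdot 409 \cdot \frac{1}{7} = \left(-45\right) \frac{409}{7} = - \frac{18405}{7}$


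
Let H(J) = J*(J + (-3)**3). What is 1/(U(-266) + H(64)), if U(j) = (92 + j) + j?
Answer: 1/1928 ≈ 0.00051867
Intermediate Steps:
H(J) = J*(-27 + J) (H(J) = J*(J - 27) = J*(-27 + J))
U(j) = 92 + 2*j
1/(U(-266) + H(64)) = 1/((92 + 2*(-266)) + 64*(-27 + 64)) = 1/((92 - 532) + 64*37) = 1/(-440 + 2368) = 1/1928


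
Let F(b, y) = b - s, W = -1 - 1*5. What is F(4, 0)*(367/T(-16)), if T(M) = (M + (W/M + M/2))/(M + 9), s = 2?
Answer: 5872/27 ≈ 217.48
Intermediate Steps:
W = -6 (W = -1 - 5 = -6)
F(b, y) = -2 + b (F(b, y) = b - 1*2 = b - 2 = -2 + b)
T(M) = (-6/M + 3*M/2)/(9 + M) (T(M) = (M + (-6/M + M/2))/(M + 9) = (M + (-6/M + M*(½)))/(9 + M) = (M + (-6/M + M/2))/(9 + M) = (M + (M/2 - 6/M))/(9 + M) = (-6/M + 3*M/2)/(9 + M))
F(4, 0)*(367/T(-16)) = (-2 + 4)*(367/(((3/2)*(-4 + (-16)²)/(-16*(9 - 16))))) = 2*(367/(((3/2)*(-1/16)*(-4 + 256)/(-7)))) = 2*(367/(((3/2)*(-1/16)*(-⅐)*252))) = 2*(367/(27/8)) = 2*(367*(8/27)) = 2*(2936/27) = 5872/27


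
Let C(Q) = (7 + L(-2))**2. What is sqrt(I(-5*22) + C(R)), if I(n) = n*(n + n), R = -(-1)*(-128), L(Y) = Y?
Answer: 5*sqrt(969) ≈ 155.64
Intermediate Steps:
R = -128 (R = -1*128 = -128)
I(n) = 2*n**2 (I(n) = n*(2*n) = 2*n**2)
C(Q) = 25 (C(Q) = (7 - 2)**2 = 5**2 = 25)
sqrt(I(-5*22) + C(R)) = sqrt(2*(-5*22)**2 + 25) = sqrt(2*(-110)**2 + 25) = sqrt(2*12100 + 25) = sqrt(24200 + 25) = sqrt(24225) = 5*sqrt(969)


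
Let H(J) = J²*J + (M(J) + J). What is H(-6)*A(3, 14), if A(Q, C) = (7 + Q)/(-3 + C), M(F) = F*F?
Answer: -1860/11 ≈ -169.09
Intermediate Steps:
M(F) = F²
A(Q, C) = (7 + Q)/(-3 + C)
H(J) = J + J² + J³ (H(J) = J²*J + (J² + J) = J³ + (J + J²) = J + J² + J³)
H(-6)*A(3, 14) = (-6*(1 - 6 + (-6)²))*((7 + 3)/(-3 + 14)) = (-6*(1 - 6 + 36))*(10/11) = (-6*31)*((1/11)*10) = -186*10/11 = -1860/11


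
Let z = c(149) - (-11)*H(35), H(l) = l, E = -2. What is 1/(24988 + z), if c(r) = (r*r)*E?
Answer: -1/19029 ≈ -5.2551e-5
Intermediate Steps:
c(r) = -2*r² (c(r) = (r*r)*(-2) = r²*(-2) = -2*r²)
z = -44017 (z = -2*149² - (-11)*35 = -2*22201 - 1*(-385) = -44402 + 385 = -44017)
1/(24988 + z) = 1/(24988 - 44017) = 1/(-19029) = -1/19029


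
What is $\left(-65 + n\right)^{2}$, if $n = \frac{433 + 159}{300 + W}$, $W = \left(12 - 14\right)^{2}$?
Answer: $\frac{1435204}{361} \approx 3975.6$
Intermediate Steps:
$W = 4$ ($W = \left(-2\right)^{2} = 4$)
$n = \frac{37}{19}$ ($n = \frac{433 + 159}{300 + 4} = \frac{592}{304} = 592 \cdot \frac{1}{304} = \frac{37}{19} \approx 1.9474$)
$\left(-65 + n\right)^{2} = \left(-65 + \frac{37}{19}\right)^{2} = \left(- \frac{1198}{19}\right)^{2} = \frac{1435204}{361}$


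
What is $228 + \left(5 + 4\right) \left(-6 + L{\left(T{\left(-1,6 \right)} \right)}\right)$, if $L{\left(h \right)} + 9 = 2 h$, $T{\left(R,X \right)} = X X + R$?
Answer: $723$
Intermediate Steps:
$T{\left(R,X \right)} = R + X^{2}$ ($T{\left(R,X \right)} = X^{2} + R = R + X^{2}$)
$L{\left(h \right)} = -9 + 2 h$
$228 + \left(5 + 4\right) \left(-6 + L{\left(T{\left(-1,6 \right)} \right)}\right) = 228 + \left(5 + 4\right) \left(-6 - \left(9 - 2 \left(-1 + 6^{2}\right)\right)\right) = 228 + 9 \left(-6 - \left(9 - 2 \left(-1 + 36\right)\right)\right) = 228 + 9 \left(-6 + \left(-9 + 2 \cdot 35\right)\right) = 228 + 9 \left(-6 + \left(-9 + 70\right)\right) = 228 + 9 \left(-6 + 61\right) = 228 + 9 \cdot 55 = 228 + 495 = 723$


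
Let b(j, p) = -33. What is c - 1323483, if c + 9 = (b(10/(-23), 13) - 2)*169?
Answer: -1329407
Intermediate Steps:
c = -5924 (c = -9 + (-33 - 2)*169 = -9 - 35*169 = -9 - 5915 = -5924)
c - 1323483 = -5924 - 1323483 = -1329407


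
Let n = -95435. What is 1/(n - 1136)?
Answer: -1/96571 ≈ -1.0355e-5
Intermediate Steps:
1/(n - 1136) = 1/(-95435 - 1136) = 1/(-96571) = -1/96571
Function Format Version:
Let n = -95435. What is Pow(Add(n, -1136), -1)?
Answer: Rational(-1, 96571) ≈ -1.0355e-5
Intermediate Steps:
Pow(Add(n, -1136), -1) = Pow(Add(-95435, -1136), -1) = Pow(-96571, -1) = Rational(-1, 96571)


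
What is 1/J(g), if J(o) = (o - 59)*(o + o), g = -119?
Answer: 1/42364 ≈ 2.3605e-5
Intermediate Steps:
J(o) = 2*o*(-59 + o) (J(o) = (-59 + o)*(2*o) = 2*o*(-59 + o))
1/J(g) = 1/(2*(-119)*(-59 - 119)) = 1/(2*(-119)*(-178)) = 1/42364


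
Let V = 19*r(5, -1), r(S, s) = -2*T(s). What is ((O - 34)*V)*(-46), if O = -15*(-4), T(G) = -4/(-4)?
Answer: 45448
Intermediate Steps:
T(G) = 1 (T(G) = -4*(-¼) = 1)
O = 60 (O = -3*(-20) = 60)
r(S, s) = -2 (r(S, s) = -2*1 = -2)
V = -38 (V = 19*(-2) = -38)
((O - 34)*V)*(-46) = ((60 - 34)*(-38))*(-46) = (26*(-38))*(-46) = -988*(-46) = 45448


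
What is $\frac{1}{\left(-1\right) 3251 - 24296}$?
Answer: $- \frac{1}{27547} \approx -3.6302 \cdot 10^{-5}$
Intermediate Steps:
$\frac{1}{\left(-1\right) 3251 - 24296} = \frac{1}{-3251 - 24296} = \frac{1}{-27547} = - \frac{1}{27547}$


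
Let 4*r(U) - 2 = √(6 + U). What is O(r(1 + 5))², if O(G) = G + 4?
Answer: (9 + √3)²/4 ≈ 28.794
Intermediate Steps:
r(U) = ½ + √(6 + U)/4
O(G) = 4 + G
O(r(1 + 5))² = (4 + (½ + √(6 + (1 + 5))/4))² = (4 + (½ + √(6 + 6)/4))² = (4 + (½ + √12/4))² = (4 + (½ + (2*√3)/4))² = (4 + (½ + √3/2))² = (9/2 + √3/2)²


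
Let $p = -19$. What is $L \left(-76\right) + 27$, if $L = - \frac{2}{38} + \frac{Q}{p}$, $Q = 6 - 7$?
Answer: $27$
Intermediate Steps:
$Q = -1$
$L = 0$ ($L = - \frac{2}{38} - \frac{1}{-19} = \left(-2\right) \frac{1}{38} - - \frac{1}{19} = - \frac{1}{19} + \frac{1}{19} = 0$)
$L \left(-76\right) + 27 = 0 \left(-76\right) + 27 = 0 + 27 = 27$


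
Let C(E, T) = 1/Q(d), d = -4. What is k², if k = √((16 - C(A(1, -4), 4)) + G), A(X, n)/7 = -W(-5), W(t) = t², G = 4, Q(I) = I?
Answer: 81/4 ≈ 20.250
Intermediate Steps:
A(X, n) = -175 (A(X, n) = 7*(-1*(-5)²) = 7*(-1*25) = 7*(-25) = -175)
C(E, T) = -¼ (C(E, T) = 1/(-4) = -¼)
k = 9/2 (k = √((16 - 1*(-¼)) + 4) = √((16 + ¼) + 4) = √(65/4 + 4) = √(81/4) = 9/2 ≈ 4.5000)
k² = (9/2)² = 81/4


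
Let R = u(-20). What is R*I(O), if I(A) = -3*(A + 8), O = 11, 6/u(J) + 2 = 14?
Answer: -57/2 ≈ -28.500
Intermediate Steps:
u(J) = ½ (u(J) = 6/(-2 + 14) = 6/12 = 6*(1/12) = ½)
R = ½ ≈ 0.50000
I(A) = -24 - 3*A (I(A) = -3*(8 + A) = -24 - 3*A)
R*I(O) = (-24 - 3*11)/2 = (-24 - 33)/2 = (½)*(-57) = -57/2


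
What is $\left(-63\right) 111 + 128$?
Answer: $-6865$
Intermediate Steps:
$\left(-63\right) 111 + 128 = -6993 + 128 = -6865$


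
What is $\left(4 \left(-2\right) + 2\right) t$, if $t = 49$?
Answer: $-294$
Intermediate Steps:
$\left(4 \left(-2\right) + 2\right) t = \left(4 \left(-2\right) + 2\right) 49 = \left(-8 + 2\right) 49 = \left(-6\right) 49 = -294$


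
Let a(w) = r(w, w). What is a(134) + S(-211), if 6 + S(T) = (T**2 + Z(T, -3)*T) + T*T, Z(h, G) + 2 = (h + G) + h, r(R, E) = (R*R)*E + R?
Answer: 2585371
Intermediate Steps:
r(R, E) = R + E*R**2 (r(R, E) = R**2*E + R = E*R**2 + R = R + E*R**2)
a(w) = w*(1 + w**2) (a(w) = w*(1 + w*w) = w*(1 + w**2))
Z(h, G) = -2 + G + 2*h (Z(h, G) = -2 + ((h + G) + h) = -2 + ((G + h) + h) = -2 + (G + 2*h) = -2 + G + 2*h)
S(T) = -6 + 2*T**2 + T*(-5 + 2*T) (S(T) = -6 + ((T**2 + (-2 - 3 + 2*T)*T) + T*T) = -6 + ((T**2 + (-5 + 2*T)*T) + T**2) = -6 + ((T**2 + T*(-5 + 2*T)) + T**2) = -6 + (2*T**2 + T*(-5 + 2*T)) = -6 + 2*T**2 + T*(-5 + 2*T))
a(134) + S(-211) = (134 + 134**3) + (-6 - 5*(-211) + 4*(-211)**2) = (134 + 2406104) + (-6 + 1055 + 4*44521) = 2406238 + (-6 + 1055 + 178084) = 2406238 + 179133 = 2585371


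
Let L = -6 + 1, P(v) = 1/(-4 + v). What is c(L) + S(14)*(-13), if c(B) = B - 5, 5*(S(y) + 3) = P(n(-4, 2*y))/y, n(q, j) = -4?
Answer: 16253/560 ≈ 29.023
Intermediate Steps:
S(y) = -3 - 1/(40*y) (S(y) = -3 + (1/((-4 - 4)*y))/5 = -3 + (1/((-8)*y))/5 = -3 + (-1/(8*y))/5 = -3 - 1/(40*y))
L = -5
c(B) = -5 + B
c(L) + S(14)*(-13) = (-5 - 5) + (-3 - 1/40/14)*(-13) = -10 + (-3 - 1/40*1/14)*(-13) = -10 + (-3 - 1/560)*(-13) = -10 - 1681/560*(-13) = -10 + 21853/560 = 16253/560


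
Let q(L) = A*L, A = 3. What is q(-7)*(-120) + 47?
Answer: 2567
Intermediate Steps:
q(L) = 3*L
q(-7)*(-120) + 47 = (3*(-7))*(-120) + 47 = -21*(-120) + 47 = 2520 + 47 = 2567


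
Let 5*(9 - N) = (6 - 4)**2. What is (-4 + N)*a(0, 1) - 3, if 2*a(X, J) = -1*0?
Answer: -3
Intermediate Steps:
a(X, J) = 0 (a(X, J) = (-1*0)/2 = (1/2)*0 = 0)
N = 41/5 (N = 9 - (6 - 4)**2/5 = 9 - 1/5*2**2 = 9 - 1/5*4 = 9 - 4/5 = 41/5 ≈ 8.2000)
(-4 + N)*a(0, 1) - 3 = (-4 + 41/5)*0 - 3 = (21/5)*0 - 3 = 0 - 3 = -3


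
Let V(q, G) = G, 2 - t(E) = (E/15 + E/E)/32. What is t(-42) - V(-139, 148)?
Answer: -23351/160 ≈ -145.94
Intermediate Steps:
t(E) = 63/32 - E/480 (t(E) = 2 - (E/15 + E/E)/32 = 2 - (E*(1/15) + 1)/32 = 2 - (E/15 + 1)/32 = 2 - (1 + E/15)/32 = 2 - (1/32 + E/480) = 2 + (-1/32 - E/480) = 63/32 - E/480)
t(-42) - V(-139, 148) = (63/32 - 1/480*(-42)) - 1*148 = (63/32 + 7/80) - 148 = 329/160 - 148 = -23351/160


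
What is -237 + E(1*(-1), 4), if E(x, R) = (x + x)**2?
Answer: -233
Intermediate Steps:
E(x, R) = 4*x**2 (E(x, R) = (2*x)**2 = 4*x**2)
-237 + E(1*(-1), 4) = -237 + 4*(1*(-1))**2 = -237 + 4*(-1)**2 = -237 + 4*1 = -237 + 4 = -233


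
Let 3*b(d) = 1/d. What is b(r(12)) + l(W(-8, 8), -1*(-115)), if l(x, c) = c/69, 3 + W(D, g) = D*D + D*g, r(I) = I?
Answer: 61/36 ≈ 1.6944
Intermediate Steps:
W(D, g) = -3 + D² + D*g (W(D, g) = -3 + (D*D + D*g) = -3 + (D² + D*g) = -3 + D² + D*g)
b(d) = 1/(3*d)
l(x, c) = c/69 (l(x, c) = c*(1/69) = c/69)
b(r(12)) + l(W(-8, 8), -1*(-115)) = (⅓)/12 + (-1*(-115))/69 = (⅓)*(1/12) + (1/69)*115 = 1/36 + 5/3 = 61/36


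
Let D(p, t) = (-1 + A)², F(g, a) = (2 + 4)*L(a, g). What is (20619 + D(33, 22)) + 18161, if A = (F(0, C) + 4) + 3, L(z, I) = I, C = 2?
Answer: 38816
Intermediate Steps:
F(g, a) = 6*g (F(g, a) = (2 + 4)*g = 6*g)
A = 7 (A = (6*0 + 4) + 3 = (0 + 4) + 3 = 4 + 3 = 7)
D(p, t) = 36 (D(p, t) = (-1 + 7)² = 6² = 36)
(20619 + D(33, 22)) + 18161 = (20619 + 36) + 18161 = 20655 + 18161 = 38816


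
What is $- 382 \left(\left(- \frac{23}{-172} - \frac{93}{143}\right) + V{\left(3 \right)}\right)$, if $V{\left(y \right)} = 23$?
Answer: $- \frac{105623191}{12298} \approx -8588.6$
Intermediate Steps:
$- 382 \left(\left(- \frac{23}{-172} - \frac{93}{143}\right) + V{\left(3 \right)}\right) = - 382 \left(\left(- \frac{23}{-172} - \frac{93}{143}\right) + 23\right) = - 382 \left(\left(\left(-23\right) \left(- \frac{1}{172}\right) - \frac{93}{143}\right) + 23\right) = - 382 \left(\left(\frac{23}{172} - \frac{93}{143}\right) + 23\right) = - 382 \left(- \frac{12707}{24596} + 23\right) = \left(-382\right) \frac{553001}{24596} = - \frac{105623191}{12298}$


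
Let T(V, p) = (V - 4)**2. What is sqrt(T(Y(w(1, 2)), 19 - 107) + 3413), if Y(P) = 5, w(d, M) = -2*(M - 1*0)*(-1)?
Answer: sqrt(3414) ≈ 58.429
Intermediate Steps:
w(d, M) = 2*M (w(d, M) = -2*(M + 0)*(-1) = -2*M*(-1) = 2*M)
T(V, p) = (-4 + V)**2
sqrt(T(Y(w(1, 2)), 19 - 107) + 3413) = sqrt((-4 + 5)**2 + 3413) = sqrt(1**2 + 3413) = sqrt(1 + 3413) = sqrt(3414)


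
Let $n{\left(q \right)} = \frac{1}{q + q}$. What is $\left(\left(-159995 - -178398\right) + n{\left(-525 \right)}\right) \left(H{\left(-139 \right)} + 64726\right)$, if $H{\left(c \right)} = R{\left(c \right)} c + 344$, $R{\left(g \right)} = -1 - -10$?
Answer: $\frac{58723049811}{50} \approx 1.1745 \cdot 10^{9}$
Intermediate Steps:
$R{\left(g \right)} = 9$ ($R{\left(g \right)} = -1 + 10 = 9$)
$n{\left(q \right)} = \frac{1}{2 q}$
$H{\left(c \right)} = 344 + 9 c$ ($H{\left(c \right)} = 9 c + 344 = 344 + 9 c$)
$\left(\left(-159995 - -178398\right) + n{\left(-525 \right)}\right) \left(H{\left(-139 \right)} + 64726\right) = \left(\left(-159995 - -178398\right) + \frac{1}{2 \left(-525\right)}\right) \left(\left(344 + 9 \left(-139\right)\right) + 64726\right) = \left(\left(-159995 + 178398\right) + \frac{1}{2} \left(- \frac{1}{525}\right)\right) \left(\left(344 - 1251\right) + 64726\right) = \left(18403 - \frac{1}{1050}\right) \left(-907 + 64726\right) = \frac{19323149}{1050} \cdot 63819 = \frac{58723049811}{50}$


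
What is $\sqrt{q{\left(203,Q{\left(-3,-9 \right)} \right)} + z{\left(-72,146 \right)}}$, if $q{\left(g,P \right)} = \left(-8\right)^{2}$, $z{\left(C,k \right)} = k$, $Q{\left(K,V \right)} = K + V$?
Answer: $\sqrt{210} \approx 14.491$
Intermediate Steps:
$q{\left(g,P \right)} = 64$
$\sqrt{q{\left(203,Q{\left(-3,-9 \right)} \right)} + z{\left(-72,146 \right)}} = \sqrt{64 + 146} = \sqrt{210}$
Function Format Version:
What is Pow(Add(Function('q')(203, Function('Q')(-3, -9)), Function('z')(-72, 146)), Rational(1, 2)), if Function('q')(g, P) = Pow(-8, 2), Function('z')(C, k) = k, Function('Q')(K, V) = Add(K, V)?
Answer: Pow(210, Rational(1, 2)) ≈ 14.491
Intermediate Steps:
Function('q')(g, P) = 64
Pow(Add(Function('q')(203, Function('Q')(-3, -9)), Function('z')(-72, 146)), Rational(1, 2)) = Pow(Add(64, 146), Rational(1, 2)) = Pow(210, Rational(1, 2))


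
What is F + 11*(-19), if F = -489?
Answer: -698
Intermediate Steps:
F + 11*(-19) = -489 + 11*(-19) = -489 - 209 = -698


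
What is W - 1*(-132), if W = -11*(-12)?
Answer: 264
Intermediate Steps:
W = 132
W - 1*(-132) = 132 - 1*(-132) = 132 + 132 = 264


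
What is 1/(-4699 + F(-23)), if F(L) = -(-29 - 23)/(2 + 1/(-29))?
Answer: -57/266335 ≈ -0.00021402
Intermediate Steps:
F(L) = 1508/57 (F(L) = -(-52)/(2 - 1/29) = -(-52)/57/29 = -(-52)*29/57 = -1*(-1508/57) = 1508/57)
1/(-4699 + F(-23)) = 1/(-4699 + 1508/57) = 1/(-266335/57) = -57/266335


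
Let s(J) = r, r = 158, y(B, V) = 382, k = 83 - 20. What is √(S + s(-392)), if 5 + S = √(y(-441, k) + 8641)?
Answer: √(153 + √9023) ≈ 15.748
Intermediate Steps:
k = 63
s(J) = 158
S = -5 + √9023 (S = -5 + √(382 + 8641) = -5 + √9023 ≈ 89.990)
√(S + s(-392)) = √((-5 + √9023) + 158) = √(153 + √9023)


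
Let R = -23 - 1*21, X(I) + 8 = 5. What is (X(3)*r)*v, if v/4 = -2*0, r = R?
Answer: 0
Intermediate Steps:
X(I) = -3 (X(I) = -8 + 5 = -3)
R = -44 (R = -23 - 21 = -44)
r = -44
v = 0 (v = 4*(-2*0) = 4*0 = 0)
(X(3)*r)*v = -3*(-44)*0 = 132*0 = 0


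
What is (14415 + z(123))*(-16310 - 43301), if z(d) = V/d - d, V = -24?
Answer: -34929900004/41 ≈ -8.5195e+8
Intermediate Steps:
z(d) = -d - 24/d (z(d) = -24/d - d = -d - 24/d)
(14415 + z(123))*(-16310 - 43301) = (14415 + (-1*123 - 24/123))*(-16310 - 43301) = (14415 + (-123 - 24*1/123))*(-59611) = (14415 + (-123 - 8/41))*(-59611) = (14415 - 5051/41)*(-59611) = (585964/41)*(-59611) = -34929900004/41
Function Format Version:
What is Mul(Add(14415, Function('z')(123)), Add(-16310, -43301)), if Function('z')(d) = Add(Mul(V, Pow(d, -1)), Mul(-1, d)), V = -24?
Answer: Rational(-34929900004, 41) ≈ -8.5195e+8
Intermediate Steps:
Function('z')(d) = Add(Mul(-1, d), Mul(-24, Pow(d, -1))) (Function('z')(d) = Add(Mul(-24, Pow(d, -1)), Mul(-1, d)) = Add(Mul(-1, d), Mul(-24, Pow(d, -1))))
Mul(Add(14415, Function('z')(123)), Add(-16310, -43301)) = Mul(Add(14415, Add(Mul(-1, 123), Mul(-24, Pow(123, -1)))), Add(-16310, -43301)) = Mul(Add(14415, Add(-123, Mul(-24, Rational(1, 123)))), -59611) = Mul(Add(14415, Add(-123, Rational(-8, 41))), -59611) = Mul(Add(14415, Rational(-5051, 41)), -59611) = Mul(Rational(585964, 41), -59611) = Rational(-34929900004, 41)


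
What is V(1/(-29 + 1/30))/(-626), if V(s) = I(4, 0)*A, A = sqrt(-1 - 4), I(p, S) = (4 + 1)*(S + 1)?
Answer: -5*I*sqrt(5)/626 ≈ -0.01786*I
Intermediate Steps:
I(p, S) = 5 + 5*S (I(p, S) = 5*(1 + S) = 5 + 5*S)
A = I*sqrt(5) (A = sqrt(-5) = I*sqrt(5) ≈ 2.2361*I)
V(s) = 5*I*sqrt(5) (V(s) = (5 + 5*0)*(I*sqrt(5)) = (5 + 0)*(I*sqrt(5)) = 5*(I*sqrt(5)) = 5*I*sqrt(5))
V(1/(-29 + 1/30))/(-626) = (5*I*sqrt(5))/(-626) = (5*I*sqrt(5))*(-1/626) = -5*I*sqrt(5)/626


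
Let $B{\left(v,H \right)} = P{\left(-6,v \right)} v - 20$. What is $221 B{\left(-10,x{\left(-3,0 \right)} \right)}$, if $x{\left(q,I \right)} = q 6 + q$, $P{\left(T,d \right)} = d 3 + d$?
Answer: $83980$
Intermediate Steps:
$P{\left(T,d \right)} = 4 d$ ($P{\left(T,d \right)} = 3 d + d = 4 d$)
$x{\left(q,I \right)} = 7 q$ ($x{\left(q,I \right)} = 6 q + q = 7 q$)
$B{\left(v,H \right)} = -20 + 4 v^{2}$ ($B{\left(v,H \right)} = 4 v v - 20 = 4 v^{2} - 20 = -20 + 4 v^{2}$)
$221 B{\left(-10,x{\left(-3,0 \right)} \right)} = 221 \left(-20 + 4 \left(-10\right)^{2}\right) = 221 \left(-20 + 4 \cdot 100\right) = 221 \left(-20 + 400\right) = 221 \cdot 380 = 83980$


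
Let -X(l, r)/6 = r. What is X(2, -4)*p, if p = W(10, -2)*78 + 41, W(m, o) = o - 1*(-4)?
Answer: 4728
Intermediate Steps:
W(m, o) = 4 + o (W(m, o) = o + 4 = 4 + o)
X(l, r) = -6*r
p = 197 (p = (4 - 2)*78 + 41 = 2*78 + 41 = 156 + 41 = 197)
X(2, -4)*p = -6*(-4)*197 = 24*197 = 4728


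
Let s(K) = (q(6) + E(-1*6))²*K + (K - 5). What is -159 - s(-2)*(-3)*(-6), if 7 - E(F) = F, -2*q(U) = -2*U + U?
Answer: 9183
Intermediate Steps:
q(U) = U/2 (q(U) = -(-2*U + U)/2 = -(-1)*U/2 = U/2)
E(F) = 7 - F
s(K) = -5 + 257*K (s(K) = ((½)*6 + (7 - (-1)*6))²*K + (K - 5) = (3 + (7 - 1*(-6)))²*K + (-5 + K) = (3 + (7 + 6))²*K + (-5 + K) = (3 + 13)²*K + (-5 + K) = 16²*K + (-5 + K) = 256*K + (-5 + K) = -5 + 257*K)
-159 - s(-2)*(-3)*(-6) = -159 - (-5 + 257*(-2))*(-3)*(-6) = -159 - (-5 - 514)*(-3)*(-6) = -159 - (-519*(-3))*(-6) = -159 - 1557*(-6) = -159 - 1*(-9342) = -159 + 9342 = 9183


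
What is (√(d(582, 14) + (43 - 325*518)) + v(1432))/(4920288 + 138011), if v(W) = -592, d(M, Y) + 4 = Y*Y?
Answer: -592/5058299 + I*√168115/5058299 ≈ -0.00011704 + 8.1058e-5*I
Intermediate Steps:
d(M, Y) = -4 + Y² (d(M, Y) = -4 + Y*Y = -4 + Y²)
(√(d(582, 14) + (43 - 325*518)) + v(1432))/(4920288 + 138011) = (√((-4 + 14²) + (43 - 325*518)) - 592)/(4920288 + 138011) = (√((-4 + 196) + (43 - 168350)) - 592)/5058299 = (√(192 - 168307) - 592)*(1/5058299) = (√(-168115) - 592)*(1/5058299) = (I*√168115 - 592)*(1/5058299) = (-592 + I*√168115)*(1/5058299) = -592/5058299 + I*√168115/5058299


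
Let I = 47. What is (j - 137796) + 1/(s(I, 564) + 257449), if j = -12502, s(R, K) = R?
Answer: -38701133807/257496 ≈ -1.5030e+5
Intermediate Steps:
(j - 137796) + 1/(s(I, 564) + 257449) = (-12502 - 137796) + 1/(47 + 257449) = -150298 + 1/257496 = -38701133807/257496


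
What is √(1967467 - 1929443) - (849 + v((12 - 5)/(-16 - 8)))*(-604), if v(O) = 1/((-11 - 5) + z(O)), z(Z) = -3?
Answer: 9742520/19 + 14*√194 ≈ 5.1296e+5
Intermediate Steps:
v(O) = -1/19 (v(O) = 1/((-11 - 5) - 3) = 1/(-16 - 3) = 1/(-19) = -1/19)
√(1967467 - 1929443) - (849 + v((12 - 5)/(-16 - 8)))*(-604) = √(1967467 - 1929443) - (849 - 1/19)*(-604) = √38024 - 16130*(-604)/19 = 14*√194 - 1*(-9742520/19) = 14*√194 + 9742520/19 = 9742520/19 + 14*√194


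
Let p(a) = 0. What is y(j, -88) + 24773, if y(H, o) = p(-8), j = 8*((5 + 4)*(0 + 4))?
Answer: 24773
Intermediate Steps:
j = 288 (j = 8*(9*4) = 8*36 = 288)
y(H, o) = 0
y(j, -88) + 24773 = 0 + 24773 = 24773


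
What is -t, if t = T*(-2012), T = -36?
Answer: -72432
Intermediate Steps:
t = 72432 (t = -36*(-2012) = 72432)
-t = -1*72432 = -72432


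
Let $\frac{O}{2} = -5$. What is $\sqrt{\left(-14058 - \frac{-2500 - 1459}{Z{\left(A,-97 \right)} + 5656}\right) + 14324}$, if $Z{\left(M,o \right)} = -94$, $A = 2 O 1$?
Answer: $\frac{\sqrt{916772718}}{1854} \approx 16.331$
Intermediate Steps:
$O = -10$ ($O = 2 \left(-5\right) = -10$)
$A = -20$ ($A = 2 \left(-10\right) 1 = \left(-20\right) 1 = -20$)
$\sqrt{\left(-14058 - \frac{-2500 - 1459}{Z{\left(A,-97 \right)} + 5656}\right) + 14324} = \sqrt{\left(-14058 - \frac{-2500 - 1459}{-94 + 5656}\right) + 14324} = \sqrt{\left(-14058 - - \frac{3959}{5562}\right) + 14324} = \sqrt{\left(-14058 + \frac{3959}{5562}\right) + 14324} = \sqrt{- \frac{78186637}{5562} + 14324} = \sqrt{\frac{1483451}{5562}} = \frac{\sqrt{916772718}}{1854}$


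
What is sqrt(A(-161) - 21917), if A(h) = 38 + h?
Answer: 2*I*sqrt(5510) ≈ 148.46*I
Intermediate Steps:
sqrt(A(-161) - 21917) = sqrt((38 - 161) - 21917) = sqrt(-123 - 21917) = sqrt(-22040) = 2*I*sqrt(5510)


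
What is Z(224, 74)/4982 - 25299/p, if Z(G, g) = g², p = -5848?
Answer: 79031633/14567368 ≈ 5.4252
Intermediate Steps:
Z(224, 74)/4982 - 25299/p = 74²/4982 - 25299/(-5848) = 5476*(1/4982) - 25299*(-1/5848) = 2738/2491 + 25299/5848 = 79031633/14567368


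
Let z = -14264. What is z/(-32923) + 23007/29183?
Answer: 9700213/7940429 ≈ 1.2216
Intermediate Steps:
z/(-32923) + 23007/29183 = -14264/(-32923) + 23007/29183 = -14264*(-1/32923) + 23007*(1/29183) = 14264/32923 + 23007/29183 = 9700213/7940429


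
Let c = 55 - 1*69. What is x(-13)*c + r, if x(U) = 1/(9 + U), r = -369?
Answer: -731/2 ≈ -365.50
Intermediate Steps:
c = -14 (c = 55 - 69 = -14)
x(-13)*c + r = -14/(9 - 13) - 369 = -14/(-4) - 369 = -¼*(-14) - 369 = 7/2 - 369 = -731/2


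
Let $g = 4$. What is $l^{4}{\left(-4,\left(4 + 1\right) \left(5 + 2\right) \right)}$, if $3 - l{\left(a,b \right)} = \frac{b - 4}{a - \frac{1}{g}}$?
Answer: $\frac{937890625}{83521} \approx 11229.0$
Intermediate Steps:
$l{\left(a,b \right)} = 3 - \frac{-4 + b}{- \frac{1}{4} + a}$ ($l{\left(a,b \right)} = 3 - \frac{b - 4}{a - \frac{1}{4}} = 3 - \frac{-4 + b}{a - \frac{1}{4}} = 3 - \frac{-4 + b}{- \frac{1}{4} + a}$)
$l^{4}{\left(-4,\left(4 + 1\right) \left(5 + 2\right) \right)} = \left(\frac{13 - 4 \left(4 + 1\right) \left(5 + 2\right) + 12 \left(-4\right)}{-1 + 4 \left(-4\right)}\right)^{4} = \left(\frac{13 - 4 \cdot 5 \cdot 7 - 48}{-1 - 16}\right)^{4} = \left(\frac{13 - 140 - 48}{-17}\right)^{4} = \left(- \frac{13 - 140 - 48}{17}\right)^{4} = \left(\left(- \frac{1}{17}\right) \left(-175\right)\right)^{4} = \left(\frac{175}{17}\right)^{4} = \frac{937890625}{83521}$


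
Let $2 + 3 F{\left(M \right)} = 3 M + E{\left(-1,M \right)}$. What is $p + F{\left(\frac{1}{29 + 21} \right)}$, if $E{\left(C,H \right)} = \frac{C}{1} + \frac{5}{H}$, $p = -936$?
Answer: $- \frac{128047}{150} \approx -853.65$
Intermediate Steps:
$E{\left(C,H \right)} = C + \frac{5}{H}$ ($E{\left(C,H \right)} = C 1 + \frac{5}{H} = C + \frac{5}{H}$)
$F{\left(M \right)} = -1 + M + \frac{5}{3 M}$ ($F{\left(M \right)} = - \frac{2}{3} + \frac{3 M - \left(1 - \frac{5}{M}\right)}{3} = - \frac{2}{3} + \frac{-1 + 3 M + \frac{5}{M}}{3} = - \frac{2}{3} + \left(- \frac{1}{3} + M + \frac{5}{3 M}\right) = -1 + M + \frac{5}{3 M}$)
$p + F{\left(\frac{1}{29 + 21} \right)} = -936 + \left(-1 + \frac{1}{29 + 21} + \frac{5}{3 \frac{1}{29 + 21}}\right) = -936 + \left(-1 + \frac{1}{50} + \frac{5}{3 \cdot \frac{1}{50}}\right) = -936 + \left(-1 + \frac{1}{50} + \frac{5 \frac{1}{\frac{1}{50}}}{3}\right) = -936 + \left(-1 + \frac{1}{50} + \frac{5}{3} \cdot 50\right) = -936 + \left(-1 + \frac{1}{50} + \frac{250}{3}\right) = -936 + \frac{12353}{150} = - \frac{128047}{150}$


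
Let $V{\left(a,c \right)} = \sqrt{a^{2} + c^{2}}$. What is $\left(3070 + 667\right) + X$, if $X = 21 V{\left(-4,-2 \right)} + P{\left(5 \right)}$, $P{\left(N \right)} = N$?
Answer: $3742 + 42 \sqrt{5} \approx 3835.9$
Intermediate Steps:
$X = 5 + 42 \sqrt{5}$ ($X = 21 \sqrt{\left(-4\right)^{2} + \left(-2\right)^{2}} + 5 = 21 \sqrt{16 + 4} + 5 = 21 \sqrt{20} + 5 = 21 \cdot 2 \sqrt{5} + 5 = 42 \sqrt{5} + 5 = 5 + 42 \sqrt{5} \approx 98.915$)
$\left(3070 + 667\right) + X = \left(3070 + 667\right) + \left(5 + 42 \sqrt{5}\right) = 3737 + \left(5 + 42 \sqrt{5}\right) = 3742 + 42 \sqrt{5}$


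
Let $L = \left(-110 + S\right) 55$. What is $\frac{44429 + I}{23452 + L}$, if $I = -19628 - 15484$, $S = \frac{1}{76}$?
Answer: $\frac{64372}{120237} \approx 0.53538$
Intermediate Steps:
$S = \frac{1}{76} \approx 0.013158$
$L = - \frac{459745}{76}$ ($L = \left(-110 + \frac{1}{76}\right) 55 = \left(- \frac{8359}{76}\right) 55 = - \frac{459745}{76} \approx -6049.3$)
$I = -35112$ ($I = -19628 - 15484 = -35112$)
$\frac{44429 + I}{23452 + L} = \frac{44429 - 35112}{23452 - \frac{459745}{76}} = \frac{9317}{\frac{1322607}{76}} = 9317 \cdot \frac{76}{1322607} = \frac{64372}{120237}$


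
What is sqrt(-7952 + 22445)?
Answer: sqrt(14493) ≈ 120.39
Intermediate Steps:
sqrt(-7952 + 22445) = sqrt(14493)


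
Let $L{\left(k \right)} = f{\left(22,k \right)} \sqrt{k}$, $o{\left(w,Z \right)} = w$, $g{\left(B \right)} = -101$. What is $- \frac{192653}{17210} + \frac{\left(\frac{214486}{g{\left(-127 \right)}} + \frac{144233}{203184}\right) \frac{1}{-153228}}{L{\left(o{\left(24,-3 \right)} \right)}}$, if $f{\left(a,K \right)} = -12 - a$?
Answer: $- \frac{192653}{17210} - \frac{43565555891 \sqrt{6}}{1282948359446016} \approx -11.194$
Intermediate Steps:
$L{\left(k \right)} = - 34 \sqrt{k}$ ($L{\left(k \right)} = \left(-12 - 22\right) \sqrt{k} = - 34 \sqrt{k}$)
$- \frac{192653}{17210} + \frac{\left(\frac{214486}{g{\left(-127 \right)}} + \frac{144233}{203184}\right) \frac{1}{-153228}}{L{\left(o{\left(24,-3 \right)} \right)}} = - \frac{192653}{17210} + \frac{\left(\frac{214486}{-101} + \frac{144233}{203184}\right) \frac{1}{-153228}}{\left(-34\right) \sqrt{24}} = \left(-192653\right) \frac{1}{17210} + \frac{\left(214486 \left(- \frac{1}{101}\right) + 144233 \cdot \frac{1}{203184}\right) \left(- \frac{1}{153228}\right)}{\left(-34\right) 2 \sqrt{6}} = - \frac{192653}{17210} + \frac{\left(- \frac{214486}{101} + \frac{144233}{203184}\right) \left(- \frac{1}{153228}\right)}{\left(-68\right) \sqrt{6}} = - \frac{192653}{17210} + \left(- \frac{43565555891}{20521584}\right) \left(- \frac{1}{153228}\right) \left(- \frac{\sqrt{6}}{408}\right) = - \frac{192653}{17210} + \frac{43565555891 \left(- \frac{\sqrt{6}}{408}\right)}{3144481273152} = - \frac{192653}{17210} - \frac{43565555891 \sqrt{6}}{1282948359446016}$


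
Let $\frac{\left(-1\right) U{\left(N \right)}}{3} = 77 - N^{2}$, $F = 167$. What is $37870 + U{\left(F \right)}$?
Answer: $121306$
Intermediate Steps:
$U{\left(N \right)} = -231 + 3 N^{2}$ ($U{\left(N \right)} = - 3 \left(77 - N^{2}\right) = -231 + 3 N^{2}$)
$37870 + U{\left(F \right)} = 37870 - \left(231 - 3 \cdot 167^{2}\right) = 37870 + \left(-231 + 3 \cdot 27889\right) = 37870 + \left(-231 + 83667\right) = 37870 + 83436 = 121306$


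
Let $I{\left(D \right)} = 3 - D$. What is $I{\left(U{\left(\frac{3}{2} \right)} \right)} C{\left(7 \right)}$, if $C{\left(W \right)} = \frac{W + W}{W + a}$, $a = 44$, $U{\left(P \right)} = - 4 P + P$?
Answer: $\frac{35}{17} \approx 2.0588$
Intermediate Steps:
$U{\left(P \right)} = - 3 P$
$C{\left(W \right)} = \frac{2 W}{44 + W}$ ($C{\left(W \right)} = \frac{W + W}{W + 44} = \frac{2 W}{44 + W}$)
$I{\left(U{\left(\frac{3}{2} \right)} \right)} C{\left(7 \right)} = \left(3 - - 3 \cdot \frac{3}{2}\right) 2 \cdot 7 \frac{1}{44 + 7} = \left(3 - - 3 \cdot 3 \cdot \frac{1}{2}\right) 2 \cdot 7 \cdot \frac{1}{51} = \left(3 - \left(-3\right) \frac{3}{2}\right) 2 \cdot 7 \cdot \frac{1}{51} = \left(3 - - \frac{9}{2}\right) \frac{14}{51} = \left(3 + \frac{9}{2}\right) \frac{14}{51} = \frac{15}{2} \cdot \frac{14}{51} = \frac{35}{17}$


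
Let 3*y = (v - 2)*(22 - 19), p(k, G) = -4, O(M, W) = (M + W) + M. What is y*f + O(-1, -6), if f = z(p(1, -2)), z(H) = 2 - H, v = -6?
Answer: -56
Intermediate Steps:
O(M, W) = W + 2*M
y = -8 (y = ((-6 - 2)*(22 - 19))/3 = (-8*3)/3 = (1/3)*(-24) = -8)
f = 6 (f = 2 - 1*(-4) = 2 + 4 = 6)
y*f + O(-1, -6) = -8*6 + (-6 + 2*(-1)) = -48 + (-6 - 2) = -48 - 8 = -56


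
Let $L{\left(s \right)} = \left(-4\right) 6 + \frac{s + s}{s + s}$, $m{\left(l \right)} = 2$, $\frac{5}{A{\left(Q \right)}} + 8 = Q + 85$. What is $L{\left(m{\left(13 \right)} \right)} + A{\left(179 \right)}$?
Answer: $- \frac{5883}{256} \approx -22.98$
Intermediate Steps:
$A{\left(Q \right)} = \frac{5}{77 + Q}$ ($A{\left(Q \right)} = \frac{5}{-8 + \left(Q + 85\right)} = \frac{5}{-8 + \left(85 + Q\right)} = \frac{5}{77 + Q}$)
$L{\left(s \right)} = -23$ ($L{\left(s \right)} = -24 + \frac{2 s}{2 s} = -24 + 2 s \frac{1}{2 s} = -24 + 1 = -23$)
$L{\left(m{\left(13 \right)} \right)} + A{\left(179 \right)} = -23 + \frac{5}{77 + 179} = -23 + \frac{5}{256} = - \frac{5883}{256}$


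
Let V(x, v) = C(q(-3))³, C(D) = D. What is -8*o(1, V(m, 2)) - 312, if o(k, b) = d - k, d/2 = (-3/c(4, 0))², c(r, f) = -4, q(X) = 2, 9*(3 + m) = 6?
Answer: -313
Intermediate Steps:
m = -7/3 (m = -3 + (⅑)*6 = -3 + ⅔ = -7/3 ≈ -2.3333)
d = 9/8 (d = 2*(-3/(-4))² = 2*(-3*(-¼))² = 2*(¾)² = 2*(9/16) = 9/8 ≈ 1.1250)
V(x, v) = 8 (V(x, v) = 2³ = 8)
o(k, b) = 9/8 - k
-8*o(1, V(m, 2)) - 312 = -8*(9/8 - 1*1) - 312 = -8*(9/8 - 1) - 312 = -8*⅛ - 312 = -1 - 312 = -313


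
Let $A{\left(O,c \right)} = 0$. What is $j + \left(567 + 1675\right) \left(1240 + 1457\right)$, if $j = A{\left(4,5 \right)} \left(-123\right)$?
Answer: $6046674$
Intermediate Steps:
$j = 0$ ($j = 0 \left(-123\right) = 0$)
$j + \left(567 + 1675\right) \left(1240 + 1457\right) = 0 + \left(567 + 1675\right) \left(1240 + 1457\right) = 0 + 2242 \cdot 2697 = 0 + 6046674 = 6046674$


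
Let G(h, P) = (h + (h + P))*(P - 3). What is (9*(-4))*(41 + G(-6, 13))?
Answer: -1836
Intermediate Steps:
G(h, P) = (-3 + P)*(P + 2*h) (G(h, P) = (h + (P + h))*(-3 + P) = (P + 2*h)*(-3 + P) = (-3 + P)*(P + 2*h))
(9*(-4))*(41 + G(-6, 13)) = (9*(-4))*(41 + (13² - 6*(-6) - 3*13 + 2*13*(-6))) = -36*(41 + (169 + 36 - 39 - 156)) = -36*(41 + 10) = -36*51 = -1836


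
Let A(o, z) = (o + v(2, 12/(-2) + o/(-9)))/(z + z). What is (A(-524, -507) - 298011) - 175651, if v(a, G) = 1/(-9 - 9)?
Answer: -8645269391/18252 ≈ -4.7366e+5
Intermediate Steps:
v(a, G) = -1/18 (v(a, G) = 1/(-18) = -1/18)
A(o, z) = (-1/18 + o)/(2*z) (A(o, z) = (o - 1/18)/(z + z) = (-1/18 + o)/((2*z)) = (-1/18 + o)*(1/(2*z)) = (-1/18 + o)/(2*z))
(A(-524, -507) - 298011) - 175651 = ((1/36)*(-1 + 18*(-524))/(-507) - 298011) - 175651 = ((1/36)*(-1/507)*(-1 - 9432) - 298011) - 175651 = ((1/36)*(-1/507)*(-9433) - 298011) - 175651 = (9433/18252 - 298011) - 175651 = -5439287339/18252 - 175651 = -8645269391/18252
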